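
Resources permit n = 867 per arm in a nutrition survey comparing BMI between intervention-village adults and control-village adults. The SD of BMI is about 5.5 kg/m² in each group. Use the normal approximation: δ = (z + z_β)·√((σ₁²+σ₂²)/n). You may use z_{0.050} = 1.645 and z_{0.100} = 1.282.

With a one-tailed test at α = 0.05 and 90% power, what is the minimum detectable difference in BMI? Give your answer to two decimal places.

Minimum detectable difference ≈ 0.77 kg/m²

δ = (z_α + z_β) · √((σ₁²+σ₂²)/n)
  = (1.645 + 1.282) · √(60.5/867)
  = 2.927 · √0.06978
  = 2.927 · 0.2642
  = 0.7732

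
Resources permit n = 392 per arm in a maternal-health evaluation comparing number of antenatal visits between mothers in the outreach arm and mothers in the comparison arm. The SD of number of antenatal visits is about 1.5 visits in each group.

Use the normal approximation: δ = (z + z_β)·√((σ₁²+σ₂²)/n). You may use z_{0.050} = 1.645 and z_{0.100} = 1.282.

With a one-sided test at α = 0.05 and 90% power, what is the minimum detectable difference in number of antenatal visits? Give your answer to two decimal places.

Minimum detectable difference ≈ 0.31 visits

δ = (z_α + z_β) · √((σ₁²+σ₂²)/n)
  = (1.645 + 1.282) · √(4.5/392)
  = 2.927 · √0.01148
  = 2.927 · 0.1071
  = 0.3136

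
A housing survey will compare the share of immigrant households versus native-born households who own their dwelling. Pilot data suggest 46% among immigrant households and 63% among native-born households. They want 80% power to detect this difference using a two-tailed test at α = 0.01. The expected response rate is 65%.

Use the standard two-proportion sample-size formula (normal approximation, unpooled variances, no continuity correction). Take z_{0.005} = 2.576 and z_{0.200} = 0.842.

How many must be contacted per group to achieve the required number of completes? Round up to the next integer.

n = 300 per group

n = (z_{α/2} + z_β)² · [p₁(1−p₁) + p₂(1−p₂)] / (p₁ − p₂)²
  = (2.576 + 0.842)² · (0.46·0.54 + 0.63·0.37) / (-0.17)²
  = (3.418)² · (0.2484 + 0.2331) / 0.0289
  = 11.6827 · 0.4815 / 0.0289
  = 194.64
Adjust for 65% response: 194.64 / 0.65 = 299.45.
Round up → n = 300 per group.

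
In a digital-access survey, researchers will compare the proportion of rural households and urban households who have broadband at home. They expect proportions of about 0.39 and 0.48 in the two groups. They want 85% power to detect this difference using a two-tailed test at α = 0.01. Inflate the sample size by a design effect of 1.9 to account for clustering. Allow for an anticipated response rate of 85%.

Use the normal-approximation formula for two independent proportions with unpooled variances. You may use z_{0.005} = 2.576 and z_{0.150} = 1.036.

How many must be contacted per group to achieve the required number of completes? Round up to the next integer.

n = 1756 per group

n = (z_{α/2} + z_β)² · [p₁(1−p₁) + p₂(1−p₂)] / (p₁ − p₂)²
  = (2.576 + 1.036)² · (0.39·0.61 + 0.48·0.52) / (-0.09)²
  = (3.612)² · (0.2379 + 0.2496) / 0.0081
  = 13.0465 · 0.4875 / 0.0081
  = 785.21
Design effect: 1.9 × 785.21 = 1491.90.
Adjust for 85% response: 1491.90 / 0.85 = 1755.17.
Round up → n = 1756 per group.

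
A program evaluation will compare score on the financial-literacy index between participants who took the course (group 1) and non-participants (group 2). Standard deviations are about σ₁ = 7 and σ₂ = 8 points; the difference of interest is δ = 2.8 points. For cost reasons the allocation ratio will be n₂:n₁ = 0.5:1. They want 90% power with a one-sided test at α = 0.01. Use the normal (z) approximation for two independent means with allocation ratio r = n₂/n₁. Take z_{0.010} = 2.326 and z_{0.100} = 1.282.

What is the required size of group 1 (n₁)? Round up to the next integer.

n₁ = 294

n₁ = (z_α + z_β)² · (σ₁² + σ₂²/r) / δ²
   = (2.326 + 1.282)² · (7² + 8²/0.5) / 2.8²
   = 13.0177 · (49 + 128) / 7.84
   = 13.0177 · 177 / 7.84
   = 293.89
Round up → n₁ = 294; n₂ = r·n₁ = 0.5 × 294 = 147.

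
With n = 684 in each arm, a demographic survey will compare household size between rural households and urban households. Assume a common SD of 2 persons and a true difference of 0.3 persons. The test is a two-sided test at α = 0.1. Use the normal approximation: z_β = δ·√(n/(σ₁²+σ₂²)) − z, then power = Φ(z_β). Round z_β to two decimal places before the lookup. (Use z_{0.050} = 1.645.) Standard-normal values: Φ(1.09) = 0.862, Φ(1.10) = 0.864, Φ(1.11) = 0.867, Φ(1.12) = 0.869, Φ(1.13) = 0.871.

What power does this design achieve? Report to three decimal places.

z_β = δ·√(n/(σ₁²+σ₂²)) − z_{α/2}
    = 0.3 · √(684/8) − 1.645
    = 0.3 · 9.24662 − 1.645
    = 2.7740 − 1.645 = 1.1290 → 1.13
Power = Φ(1.13) = 0.871.

Power ≈ 0.871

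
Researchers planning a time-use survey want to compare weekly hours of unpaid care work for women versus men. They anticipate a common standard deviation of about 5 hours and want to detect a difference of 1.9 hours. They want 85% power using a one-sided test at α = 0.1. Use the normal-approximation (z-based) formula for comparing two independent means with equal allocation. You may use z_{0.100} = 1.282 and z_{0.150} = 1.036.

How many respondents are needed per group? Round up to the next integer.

n = 75 per group

n = (z_α + z_β)² · (σ₁² + σ₂²) / δ²
  = (1.282 + 1.036)² · (2·5² = 50) / 1.9²
  = 5.3731 · 50 / 3.61
  = 74.42
Round up → n = 75 per group.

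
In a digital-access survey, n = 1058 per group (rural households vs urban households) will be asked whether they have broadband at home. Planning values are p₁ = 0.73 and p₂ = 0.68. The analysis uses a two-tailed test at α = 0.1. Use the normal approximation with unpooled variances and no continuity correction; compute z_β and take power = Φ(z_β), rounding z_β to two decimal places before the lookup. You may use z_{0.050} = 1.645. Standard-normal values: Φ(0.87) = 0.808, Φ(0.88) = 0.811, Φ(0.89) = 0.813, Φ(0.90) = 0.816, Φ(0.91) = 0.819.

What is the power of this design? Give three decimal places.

z_β = |p₁−p₂|·√(n/[p₁q₁+p₂q₂]) − z_{α/2}
    = 0.05 · √(1058/0.4147) − 1.645
    = 0.05 · 50.5098 − 1.645
    = 2.5255 − 1.645 = 0.8805 → 0.88
Power = Φ(0.88) = 0.811.

Power ≈ 0.811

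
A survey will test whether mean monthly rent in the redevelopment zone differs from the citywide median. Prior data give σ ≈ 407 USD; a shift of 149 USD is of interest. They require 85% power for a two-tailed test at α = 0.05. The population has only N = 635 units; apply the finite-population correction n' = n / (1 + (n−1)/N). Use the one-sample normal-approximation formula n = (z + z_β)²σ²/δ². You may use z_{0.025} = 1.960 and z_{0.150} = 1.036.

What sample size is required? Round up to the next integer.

n = (z_{α/2} + z_β)² · σ² / δ²
  = (1.960 + 1.036)² · 407² / 149²
  = 8.9760 · 165649 / 22201
  = 66.97
Finite-population correction (N = 635): 66.97 / (1 + (66.97 − 1)/635) = 60.67.
Round up → n = 61.

n = 61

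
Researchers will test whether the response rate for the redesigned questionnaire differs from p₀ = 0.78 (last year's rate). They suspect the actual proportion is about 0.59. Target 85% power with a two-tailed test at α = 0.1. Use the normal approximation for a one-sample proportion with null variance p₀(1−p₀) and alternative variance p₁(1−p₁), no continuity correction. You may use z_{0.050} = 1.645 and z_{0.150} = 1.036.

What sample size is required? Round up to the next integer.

n = 40

n = [z_{α/2}·√(p₀q₀) + z_β·√(p₁q₁)]² / (p₁ − p₀)²
  = [1.645·√(0.78·0.22) + 1.036·√(0.59·0.41)]² / (-0.19)²
  = [1.645·0.4142 + 1.036·0.4918]² / 0.0361
  = [1.1910]² / 0.0361
  = 39.29
Round up → n = 40.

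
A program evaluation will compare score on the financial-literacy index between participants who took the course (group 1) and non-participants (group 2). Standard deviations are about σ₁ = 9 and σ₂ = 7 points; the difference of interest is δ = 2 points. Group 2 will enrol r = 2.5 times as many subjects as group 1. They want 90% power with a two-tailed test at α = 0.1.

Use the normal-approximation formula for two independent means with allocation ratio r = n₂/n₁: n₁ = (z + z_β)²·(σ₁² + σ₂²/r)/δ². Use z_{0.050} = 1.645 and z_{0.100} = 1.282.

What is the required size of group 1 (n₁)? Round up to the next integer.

n₁ = 216

n₁ = (z_{α/2} + z_β)² · (σ₁² + σ₂²/r) / δ²
   = (1.645 + 1.282)² · (9² + 7²/2.5) / 2²
   = 8.5673 · (81 + 19.6) / 4
   = 8.5673 · 100.6 / 4
   = 215.47
Round up → n₁ = 216; n₂ = r·n₁ = 2.5 × 216 = 540.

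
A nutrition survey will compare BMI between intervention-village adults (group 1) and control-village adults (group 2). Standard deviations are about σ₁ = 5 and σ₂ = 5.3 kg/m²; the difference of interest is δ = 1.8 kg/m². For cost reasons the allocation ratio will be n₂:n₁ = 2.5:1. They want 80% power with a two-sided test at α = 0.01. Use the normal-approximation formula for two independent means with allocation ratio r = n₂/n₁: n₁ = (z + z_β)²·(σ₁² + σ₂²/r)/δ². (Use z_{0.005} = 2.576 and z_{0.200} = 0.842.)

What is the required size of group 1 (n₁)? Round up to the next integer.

n₁ = 131

n₁ = (z_{α/2} + z_β)² · (σ₁² + σ₂²/r) / δ²
   = (2.576 + 0.842)² · (5² + 5.3²/2.5) / 1.8²
   = 11.6827 · (25 + 11.236) / 3.24
   = 11.6827 · 36.236 / 3.24
   = 130.66
Round up → n₁ = 131; n₂ = r·n₁ = 2.5 × 131 = 328.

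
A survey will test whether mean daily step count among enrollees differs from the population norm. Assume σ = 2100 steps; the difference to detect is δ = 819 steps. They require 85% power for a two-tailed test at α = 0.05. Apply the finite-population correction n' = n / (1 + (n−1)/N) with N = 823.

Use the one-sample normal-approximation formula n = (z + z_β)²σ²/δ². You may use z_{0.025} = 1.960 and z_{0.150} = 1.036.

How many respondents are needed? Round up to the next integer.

n = 56

n = (z_{α/2} + z_β)² · σ² / δ²
  = (1.960 + 1.036)² · 2100² / 819²
  = 8.9760 · 4410000 / 670761
  = 59.01
Finite-population correction (N = 823): 59.01 / (1 + (59.01 − 1)/823) = 55.13.
Round up → n = 56.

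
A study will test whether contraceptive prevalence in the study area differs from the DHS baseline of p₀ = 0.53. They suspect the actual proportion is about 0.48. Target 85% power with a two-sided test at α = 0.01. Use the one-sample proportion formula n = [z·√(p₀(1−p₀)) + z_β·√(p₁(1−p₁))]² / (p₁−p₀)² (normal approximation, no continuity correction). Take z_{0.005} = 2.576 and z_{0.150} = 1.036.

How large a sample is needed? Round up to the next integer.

n = [z_{α/2}·√(p₀q₀) + z_β·√(p₁q₁)]² / (p₁ − p₀)²
  = [2.576·√(0.53·0.47) + 1.036·√(0.48·0.52)]² / (-0.05)²
  = [2.576·0.4991 + 1.036·0.4996]² / 0.0025
  = [1.8033]² / 0.0025
  = 1300.71
Round up → n = 1301.

n = 1301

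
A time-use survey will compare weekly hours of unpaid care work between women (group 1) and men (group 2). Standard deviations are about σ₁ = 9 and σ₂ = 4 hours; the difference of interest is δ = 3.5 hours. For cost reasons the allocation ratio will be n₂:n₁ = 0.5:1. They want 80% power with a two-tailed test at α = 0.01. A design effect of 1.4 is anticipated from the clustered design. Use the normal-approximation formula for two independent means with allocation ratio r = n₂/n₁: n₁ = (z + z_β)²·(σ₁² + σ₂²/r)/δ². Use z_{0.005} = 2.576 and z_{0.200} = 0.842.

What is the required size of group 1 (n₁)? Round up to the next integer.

n₁ = (z_{α/2} + z_β)² · (σ₁² + σ₂²/r) / δ²
   = (2.576 + 0.842)² · (9² + 4²/0.5) / 3.5²
   = 11.6827 · (81 + 32) / 12.25
   = 11.6827 · 113 / 12.25
   = 107.77
Design effect: 1.4 × 107.77 = 150.87.
Round up → n₁ = 151; n₂ = r·n₁ = 0.5 × 151 = 76.

n₁ = 151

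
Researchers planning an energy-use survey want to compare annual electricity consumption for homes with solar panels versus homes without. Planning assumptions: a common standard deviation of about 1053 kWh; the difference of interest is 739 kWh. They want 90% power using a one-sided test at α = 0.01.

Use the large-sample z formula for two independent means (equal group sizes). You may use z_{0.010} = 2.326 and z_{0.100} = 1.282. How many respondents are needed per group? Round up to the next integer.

n = (z_α + z_β)² · (σ₁² + σ₂²) / δ²
  = (2.326 + 1.282)² · (2·1053² = 2217618) / 739²
  = 13.0177 · 2217618 / 546121
  = 52.86
Round up → n = 53 per group.

n = 53 per group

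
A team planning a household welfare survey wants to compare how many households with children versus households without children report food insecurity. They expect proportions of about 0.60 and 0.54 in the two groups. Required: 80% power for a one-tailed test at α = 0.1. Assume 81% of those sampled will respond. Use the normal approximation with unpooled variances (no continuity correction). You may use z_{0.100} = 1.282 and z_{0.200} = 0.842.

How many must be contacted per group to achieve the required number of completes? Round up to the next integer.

n = (z_α + z_β)² · [p₁(1−p₁) + p₂(1−p₂)] / (p₁ − p₂)²
  = (1.282 + 0.842)² · (0.60·0.40 + 0.54·0.46) / (0.06)²
  = (2.124)² · (0.2400 + 0.2484) / 0.0036
  = 4.5114 · 0.4884 / 0.0036
  = 612.04
Adjust for 81% response: 612.04 / 0.81 = 755.61.
Round up → n = 756 per group.

n = 756 per group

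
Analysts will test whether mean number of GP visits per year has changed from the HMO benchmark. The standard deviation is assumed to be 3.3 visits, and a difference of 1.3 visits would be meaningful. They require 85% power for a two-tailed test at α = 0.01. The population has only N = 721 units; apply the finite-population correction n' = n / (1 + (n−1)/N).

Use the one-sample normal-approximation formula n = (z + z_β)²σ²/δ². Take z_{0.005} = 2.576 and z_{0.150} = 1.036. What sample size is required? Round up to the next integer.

n = 76

n = (z_{α/2} + z_β)² · σ² / δ²
  = (2.576 + 1.036)² · 3.3² / 1.3²
  = 13.0465 · 10.89 / 1.69
  = 84.07
Finite-population correction (N = 721): 84.07 / (1 + (84.07 − 1)/721) = 75.38.
Round up → n = 76.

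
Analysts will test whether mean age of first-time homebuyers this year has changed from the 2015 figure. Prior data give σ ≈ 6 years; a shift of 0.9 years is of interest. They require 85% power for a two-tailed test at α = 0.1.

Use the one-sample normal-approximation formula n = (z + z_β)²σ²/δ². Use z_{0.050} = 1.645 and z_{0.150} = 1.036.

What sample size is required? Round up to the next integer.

n = 320

n = (z_{α/2} + z_β)² · σ² / δ²
  = (1.645 + 1.036)² · 6² / 0.9²
  = 7.1878 · 36 / 0.81
  = 319.46
Round up → n = 320.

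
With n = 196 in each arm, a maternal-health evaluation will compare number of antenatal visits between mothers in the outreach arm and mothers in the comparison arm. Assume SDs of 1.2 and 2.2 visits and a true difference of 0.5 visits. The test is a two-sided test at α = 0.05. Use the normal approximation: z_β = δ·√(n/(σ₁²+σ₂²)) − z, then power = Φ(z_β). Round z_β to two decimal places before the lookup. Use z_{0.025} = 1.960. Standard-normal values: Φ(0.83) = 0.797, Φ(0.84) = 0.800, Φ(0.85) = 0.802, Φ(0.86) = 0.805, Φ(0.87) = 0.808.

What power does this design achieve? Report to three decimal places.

z_β = δ·√(n/(σ₁²+σ₂²)) − z_{α/2}
    = 0.5 · √(196/6.28) − 1.960
    = 0.5 · 5.58661 − 1.960
    = 2.7933 − 1.960 = 0.8333 → 0.83
Power = Φ(0.83) = 0.797.

Power ≈ 0.797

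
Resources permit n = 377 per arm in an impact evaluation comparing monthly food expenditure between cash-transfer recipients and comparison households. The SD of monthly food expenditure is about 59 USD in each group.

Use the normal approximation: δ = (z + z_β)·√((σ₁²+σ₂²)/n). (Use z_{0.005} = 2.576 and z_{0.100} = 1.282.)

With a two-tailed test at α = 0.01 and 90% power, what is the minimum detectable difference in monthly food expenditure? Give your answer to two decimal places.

δ = (z_{α/2} + z_β) · √((σ₁²+σ₂²)/n)
  = (2.576 + 1.282) · √(6962/377)
  = 3.858 · √18.4668
  = 3.858 · 4.2973
  = 16.5790

Minimum detectable difference ≈ 16.58 USD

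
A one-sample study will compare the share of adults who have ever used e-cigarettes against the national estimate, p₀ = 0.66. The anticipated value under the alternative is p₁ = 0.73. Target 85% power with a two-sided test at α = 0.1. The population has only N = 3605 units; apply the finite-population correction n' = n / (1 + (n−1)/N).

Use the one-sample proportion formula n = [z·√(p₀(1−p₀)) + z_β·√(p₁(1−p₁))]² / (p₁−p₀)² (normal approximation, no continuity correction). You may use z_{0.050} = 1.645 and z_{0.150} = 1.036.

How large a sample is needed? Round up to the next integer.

n = 289

n = [z_{α/2}·√(p₀q₀) + z_β·√(p₁q₁)]² / (p₁ − p₀)²
  = [1.645·√(0.66·0.34) + 1.036·√(0.73·0.27)]² / (0.07)²
  = [1.645·0.4737 + 1.036·0.4440]² / 0.0049
  = [1.2392]² / 0.0049
  = 313.39
Finite-population correction (N = 3605): 313.39 / (1 + (313.39 − 1)/3605) = 288.40.
Round up → n = 289.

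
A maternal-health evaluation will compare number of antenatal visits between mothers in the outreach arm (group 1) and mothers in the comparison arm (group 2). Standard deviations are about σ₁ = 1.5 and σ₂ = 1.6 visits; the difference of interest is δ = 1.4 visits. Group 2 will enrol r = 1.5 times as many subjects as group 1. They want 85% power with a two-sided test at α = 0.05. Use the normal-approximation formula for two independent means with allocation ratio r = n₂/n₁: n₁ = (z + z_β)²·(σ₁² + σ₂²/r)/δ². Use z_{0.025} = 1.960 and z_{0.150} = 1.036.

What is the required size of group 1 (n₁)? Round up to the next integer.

n₁ = (z_{α/2} + z_β)² · (σ₁² + σ₂²/r) / δ²
   = (1.960 + 1.036)² · (1.5² + 1.6²/1.5) / 1.4²
   = 8.9760 · (2.25 + 1.7067) / 1.96
   = 8.9760 · 3.9567 / 1.96
   = 18.12
Round up → n₁ = 19; n₂ = r·n₁ = 1.5 × 19 = 29.

n₁ = 19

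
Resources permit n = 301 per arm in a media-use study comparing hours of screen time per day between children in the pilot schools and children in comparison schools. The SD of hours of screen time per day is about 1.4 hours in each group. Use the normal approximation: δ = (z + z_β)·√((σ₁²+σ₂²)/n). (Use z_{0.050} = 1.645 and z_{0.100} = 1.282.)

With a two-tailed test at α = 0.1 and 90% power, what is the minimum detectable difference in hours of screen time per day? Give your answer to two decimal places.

Minimum detectable difference ≈ 0.33 hours

δ = (z_{α/2} + z_β) · √((σ₁²+σ₂²)/n)
  = (1.645 + 1.282) · √(3.92/301)
  = 2.927 · √0.01302
  = 2.927 · 0.1141
  = 0.3340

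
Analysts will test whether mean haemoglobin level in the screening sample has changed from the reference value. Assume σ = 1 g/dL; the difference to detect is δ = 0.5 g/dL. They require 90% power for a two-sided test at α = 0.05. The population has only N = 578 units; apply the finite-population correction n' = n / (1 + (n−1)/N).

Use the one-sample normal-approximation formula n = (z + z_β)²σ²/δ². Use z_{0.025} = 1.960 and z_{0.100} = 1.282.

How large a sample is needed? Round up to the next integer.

n = (z_{α/2} + z_β)² · σ² / δ²
  = (1.960 + 1.282)² · 1² / 0.5²
  = 10.5106 · 1 / 0.25
  = 42.04
Finite-population correction (N = 578): 42.04 / (1 + (42.04 − 1)/578) = 39.25.
Round up → n = 40.

n = 40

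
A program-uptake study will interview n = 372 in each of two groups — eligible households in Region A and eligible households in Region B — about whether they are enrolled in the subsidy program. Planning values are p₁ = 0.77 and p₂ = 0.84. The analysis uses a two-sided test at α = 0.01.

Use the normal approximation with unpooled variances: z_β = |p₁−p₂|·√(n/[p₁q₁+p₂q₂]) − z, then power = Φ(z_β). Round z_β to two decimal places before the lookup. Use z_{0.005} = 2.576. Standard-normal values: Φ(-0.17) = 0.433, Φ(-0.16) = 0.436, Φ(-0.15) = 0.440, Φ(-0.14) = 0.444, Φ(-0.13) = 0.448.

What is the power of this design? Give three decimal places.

Power ≈ 0.436

z_β = |p₁−p₂|·√(n/[p₁q₁+p₂q₂]) − z_{α/2}
    = 0.07 · √(372/0.3115) − 2.576
    = 0.07 · 34.5575 − 2.576
    = 2.4190 − 2.576 = -0.1570 → -0.16
Power = Φ(-0.16) = 0.436.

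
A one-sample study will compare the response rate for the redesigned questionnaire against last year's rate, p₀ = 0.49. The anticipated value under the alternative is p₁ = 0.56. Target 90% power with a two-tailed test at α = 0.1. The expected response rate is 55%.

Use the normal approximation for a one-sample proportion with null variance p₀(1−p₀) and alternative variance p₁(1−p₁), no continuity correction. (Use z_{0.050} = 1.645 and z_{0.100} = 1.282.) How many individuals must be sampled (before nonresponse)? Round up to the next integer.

n = [z_{α/2}·√(p₀q₀) + z_β·√(p₁q₁)]² / (p₁ − p₀)²
  = [1.645·√(0.49·0.51) + 1.282·√(0.56·0.44)]² / (0.07)²
  = [1.645·0.4999 + 1.282·0.4964]² / 0.0049
  = [1.4587]² / 0.0049
  = 434.25
Adjust for 55% response: 434.25 / 0.55 = 789.54.
Round up → n = 790.

n = 790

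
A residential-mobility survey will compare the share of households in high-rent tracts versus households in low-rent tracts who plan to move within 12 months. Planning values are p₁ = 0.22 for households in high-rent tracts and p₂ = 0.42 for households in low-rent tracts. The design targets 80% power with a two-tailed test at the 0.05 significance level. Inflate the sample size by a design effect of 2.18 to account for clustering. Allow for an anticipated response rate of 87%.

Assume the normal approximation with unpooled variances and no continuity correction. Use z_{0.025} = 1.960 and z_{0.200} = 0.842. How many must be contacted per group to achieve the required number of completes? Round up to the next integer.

n = (z_{α/2} + z_β)² · [p₁(1−p₁) + p₂(1−p₂)] / (p₁ − p₂)²
  = (1.960 + 0.842)² · (0.22·0.78 + 0.42·0.58) / (-0.20)²
  = (2.802)² · (0.1716 + 0.2436) / 0.0400
  = 7.8512 · 0.4152 / 0.0400
  = 81.50
Design effect: 2.18 × 81.50 = 177.66.
Adjust for 87% response: 177.66 / 0.87 = 204.21.
Round up → n = 205 per group.

n = 205 per group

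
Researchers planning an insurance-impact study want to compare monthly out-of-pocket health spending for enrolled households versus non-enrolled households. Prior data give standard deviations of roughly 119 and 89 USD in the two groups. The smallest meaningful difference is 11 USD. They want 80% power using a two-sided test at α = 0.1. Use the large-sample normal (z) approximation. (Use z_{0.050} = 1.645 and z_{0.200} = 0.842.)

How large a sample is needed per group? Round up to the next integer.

n = (z_{α/2} + z_β)² · (σ₁² + σ₂²) / δ²
  = (1.645 + 0.842)² · (119² + 89² = 22082) / 11²
  = 6.1852 · 22082 / 121
  = 1128.77
Round up → n = 1129 per group.

n = 1129 per group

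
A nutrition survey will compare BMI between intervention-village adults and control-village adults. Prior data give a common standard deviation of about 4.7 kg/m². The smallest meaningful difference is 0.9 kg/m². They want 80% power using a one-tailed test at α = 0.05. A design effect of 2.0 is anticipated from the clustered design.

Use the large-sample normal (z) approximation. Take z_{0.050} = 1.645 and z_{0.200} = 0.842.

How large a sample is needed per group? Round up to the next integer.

n = (z_α + z_β)² · (σ₁² + σ₂²) / δ²
  = (1.645 + 0.842)² · (2·4.7² = 44.18) / 0.9²
  = 6.1852 · 44.18 / 0.81
  = 337.36
Design effect: 2.0 × 337.36 = 674.72.
Round up → n = 675 per group.

n = 675 per group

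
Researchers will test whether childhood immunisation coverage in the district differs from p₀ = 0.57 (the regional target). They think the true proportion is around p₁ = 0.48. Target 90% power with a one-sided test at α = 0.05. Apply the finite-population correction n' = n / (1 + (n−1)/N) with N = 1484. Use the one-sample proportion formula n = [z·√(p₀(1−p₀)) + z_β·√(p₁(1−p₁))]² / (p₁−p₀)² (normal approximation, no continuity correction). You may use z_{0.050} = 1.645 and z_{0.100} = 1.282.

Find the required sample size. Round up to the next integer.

n = 223

n = [z_α·√(p₀q₀) + z_β·√(p₁q₁)]² / (p₁ − p₀)²
  = [1.645·√(0.57·0.43) + 1.282·√(0.48·0.52)]² / (-0.09)²
  = [1.645·0.4951 + 1.282·0.4996]² / 0.0081
  = [1.4549]² / 0.0081
  = 261.32
Finite-population correction (N = 1484): 261.32 / (1 + (261.32 − 1)/1484) = 222.32.
Round up → n = 223.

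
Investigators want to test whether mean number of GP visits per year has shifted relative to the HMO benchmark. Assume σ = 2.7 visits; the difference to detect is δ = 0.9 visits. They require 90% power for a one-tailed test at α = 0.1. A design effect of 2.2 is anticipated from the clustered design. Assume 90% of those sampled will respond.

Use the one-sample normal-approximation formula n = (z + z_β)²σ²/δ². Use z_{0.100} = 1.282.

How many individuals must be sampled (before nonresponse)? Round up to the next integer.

n = (z_α + z_β)² · σ² / δ²
  = (1.282 + 1.282)² · 2.7² / 0.9²
  = 6.5741 · 7.29 / 0.81
  = 59.17
Design effect: 2.2 × 59.17 = 130.17.
Adjust for 90% response: 130.17 / 0.90 = 144.63.
Round up → n = 145.

n = 145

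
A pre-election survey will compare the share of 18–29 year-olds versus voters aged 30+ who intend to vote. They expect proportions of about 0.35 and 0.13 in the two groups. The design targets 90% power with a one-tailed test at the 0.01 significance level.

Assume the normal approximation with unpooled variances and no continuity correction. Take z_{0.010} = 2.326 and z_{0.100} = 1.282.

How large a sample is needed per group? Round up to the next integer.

n = (z_α + z_β)² · [p₁(1−p₁) + p₂(1−p₂)] / (p₁ − p₂)²
  = (2.326 + 1.282)² · (0.35·0.65 + 0.13·0.87) / (0.22)²
  = (3.608)² · (0.2275 + 0.1131) / 0.0484
  = 13.0177 · 0.3406 / 0.0484
  = 91.61
Round up → n = 92 per group.

n = 92 per group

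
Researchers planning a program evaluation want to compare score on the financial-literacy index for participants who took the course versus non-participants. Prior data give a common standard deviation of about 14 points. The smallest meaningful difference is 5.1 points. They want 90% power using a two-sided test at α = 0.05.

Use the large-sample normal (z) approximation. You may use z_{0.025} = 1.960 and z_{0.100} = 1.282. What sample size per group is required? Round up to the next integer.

n = 159 per group

n = (z_{α/2} + z_β)² · (σ₁² + σ₂²) / δ²
  = (1.960 + 1.282)² · (2·14² = 392) / 5.1²
  = 10.5106 · 392 / 26.01
  = 158.41
Round up → n = 159 per group.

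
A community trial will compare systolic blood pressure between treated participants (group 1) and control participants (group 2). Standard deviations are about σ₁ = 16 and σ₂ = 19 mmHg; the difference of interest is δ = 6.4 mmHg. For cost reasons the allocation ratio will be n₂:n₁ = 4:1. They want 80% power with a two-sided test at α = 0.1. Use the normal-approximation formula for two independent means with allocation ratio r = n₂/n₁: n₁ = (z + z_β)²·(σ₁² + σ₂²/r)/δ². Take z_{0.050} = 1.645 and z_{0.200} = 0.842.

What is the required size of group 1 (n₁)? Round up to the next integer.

n₁ = (z_{α/2} + z_β)² · (σ₁² + σ₂²/r) / δ²
   = (1.645 + 0.842)² · (16² + 19²/4) / 6.4²
   = 6.1852 · (256 + 90.25) / 40.96
   = 6.1852 · 346.25 / 40.96
   = 52.29
Round up → n₁ = 53; n₂ = r·n₁ = 4 × 53 = 212.

n₁ = 53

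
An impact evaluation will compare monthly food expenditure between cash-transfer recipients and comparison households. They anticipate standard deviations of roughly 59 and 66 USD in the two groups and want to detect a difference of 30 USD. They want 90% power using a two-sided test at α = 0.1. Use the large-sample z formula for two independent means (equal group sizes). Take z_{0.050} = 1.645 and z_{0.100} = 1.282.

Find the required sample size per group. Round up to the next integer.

n = (z_{α/2} + z_β)² · (σ₁² + σ₂²) / δ²
  = (1.645 + 1.282)² · (59² + 66² = 7837) / 30²
  = 8.5673 · 7837 / 900
  = 74.60
Round up → n = 75 per group.

n = 75 per group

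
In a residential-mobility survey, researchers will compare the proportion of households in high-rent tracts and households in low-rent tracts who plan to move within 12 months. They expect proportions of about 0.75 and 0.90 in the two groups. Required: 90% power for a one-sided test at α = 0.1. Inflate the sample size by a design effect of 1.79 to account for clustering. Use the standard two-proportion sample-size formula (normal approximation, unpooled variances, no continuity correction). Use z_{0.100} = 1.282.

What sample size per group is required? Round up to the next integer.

n = (z_α + z_β)² · [p₁(1−p₁) + p₂(1−p₂)] / (p₁ − p₂)²
  = (1.282 + 1.282)² · (0.75·0.25 + 0.90·0.10) / (-0.15)²
  = (2.564)² · (0.1875 + 0.0900) / 0.0225
  = 6.5741 · 0.2775 / 0.0225
  = 81.08
Design effect: 1.79 × 81.08 = 145.13.
Round up → n = 146 per group.

n = 146 per group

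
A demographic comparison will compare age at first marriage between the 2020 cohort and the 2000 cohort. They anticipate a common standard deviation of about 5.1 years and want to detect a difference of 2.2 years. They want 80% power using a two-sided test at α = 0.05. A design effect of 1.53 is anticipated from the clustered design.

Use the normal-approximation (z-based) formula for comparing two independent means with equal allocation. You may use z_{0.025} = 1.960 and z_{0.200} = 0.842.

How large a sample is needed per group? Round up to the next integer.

n = 130 per group

n = (z_{α/2} + z_β)² · (σ₁² + σ₂²) / δ²
  = (1.960 + 0.842)² · (2·5.1² = 52.02) / 2.2²
  = 7.8512 · 52.02 / 4.84
  = 84.38
Design effect: 1.53 × 84.38 = 129.11.
Round up → n = 130 per group.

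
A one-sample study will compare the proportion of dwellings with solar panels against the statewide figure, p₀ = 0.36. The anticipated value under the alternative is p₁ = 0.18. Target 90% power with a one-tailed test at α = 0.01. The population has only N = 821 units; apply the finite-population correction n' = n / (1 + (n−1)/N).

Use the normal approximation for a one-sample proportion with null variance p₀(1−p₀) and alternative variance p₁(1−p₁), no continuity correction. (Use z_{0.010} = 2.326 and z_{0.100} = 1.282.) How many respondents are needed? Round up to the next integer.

n = [z_α·√(p₀q₀) + z_β·√(p₁q₁)]² / (p₁ − p₀)²
  = [2.326·√(0.36·0.64) + 1.282·√(0.18·0.82)]² / (-0.18)²
  = [2.326·0.4800 + 1.282·0.3842]² / 0.0324
  = [1.6090]² / 0.0324
  = 79.90
Finite-population correction (N = 821): 79.90 / (1 + (79.90 − 1)/821) = 72.90.
Round up → n = 73.

n = 73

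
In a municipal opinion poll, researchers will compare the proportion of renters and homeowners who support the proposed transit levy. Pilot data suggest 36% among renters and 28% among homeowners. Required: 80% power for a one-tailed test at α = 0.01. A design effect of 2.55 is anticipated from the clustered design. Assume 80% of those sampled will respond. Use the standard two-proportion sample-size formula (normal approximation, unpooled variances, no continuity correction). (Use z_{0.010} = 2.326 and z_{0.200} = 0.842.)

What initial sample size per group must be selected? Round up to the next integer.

n = 2160 per group

n = (z_α + z_β)² · [p₁(1−p₁) + p₂(1−p₂)] / (p₁ − p₂)²
  = (2.326 + 0.842)² · (0.36·0.64 + 0.28·0.72) / (0.08)²
  = (3.168)² · (0.2304 + 0.2016) / 0.0064
  = 10.0362 · 0.4320 / 0.0064
  = 677.45
Design effect: 2.55 × 677.45 = 1727.49.
Adjust for 80% response: 1727.49 / 0.80 = 2159.36.
Round up → n = 2160 per group.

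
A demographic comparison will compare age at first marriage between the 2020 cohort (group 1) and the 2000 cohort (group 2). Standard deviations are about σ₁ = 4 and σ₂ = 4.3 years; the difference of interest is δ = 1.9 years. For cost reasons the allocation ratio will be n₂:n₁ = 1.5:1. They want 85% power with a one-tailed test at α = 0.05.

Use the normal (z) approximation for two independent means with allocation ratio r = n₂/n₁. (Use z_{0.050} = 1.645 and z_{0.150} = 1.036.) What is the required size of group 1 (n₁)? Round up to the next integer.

n₁ = (z_α + z_β)² · (σ₁² + σ₂²/r) / δ²
   = (1.645 + 1.036)² · (4² + 4.3²/1.5) / 1.9²
   = 7.1878 · (16 + 12.3267) / 3.61
   = 7.1878 · 28.3267 / 3.61
   = 56.40
Round up → n₁ = 57; n₂ = r·n₁ = 1.5 × 57 = 86.

n₁ = 57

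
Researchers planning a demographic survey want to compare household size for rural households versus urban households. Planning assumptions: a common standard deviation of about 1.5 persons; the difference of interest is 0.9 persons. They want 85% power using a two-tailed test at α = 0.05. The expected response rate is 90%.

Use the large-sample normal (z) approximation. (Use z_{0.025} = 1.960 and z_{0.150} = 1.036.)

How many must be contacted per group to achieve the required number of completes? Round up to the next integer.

n = (z_{α/2} + z_β)² · (σ₁² + σ₂²) / δ²
  = (1.960 + 1.036)² · (2·1.5² = 4.5) / 0.9²
  = 8.9760 · 4.5 / 0.81
  = 49.87
Adjust for 90% response: 49.87 / 0.90 = 55.41.
Round up → n = 56 per group.

n = 56 per group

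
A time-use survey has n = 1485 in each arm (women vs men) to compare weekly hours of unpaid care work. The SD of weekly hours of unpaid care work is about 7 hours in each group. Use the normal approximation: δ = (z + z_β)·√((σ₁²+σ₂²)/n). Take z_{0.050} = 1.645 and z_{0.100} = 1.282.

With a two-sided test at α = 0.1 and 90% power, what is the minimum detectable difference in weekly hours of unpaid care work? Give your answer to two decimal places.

Minimum detectable difference ≈ 0.75 hours

δ = (z_{α/2} + z_β) · √((σ₁²+σ₂²)/n)
  = (1.645 + 1.282) · √(98/1485)
  = 2.927 · √0.06599
  = 2.927 · 0.2569
  = 0.7519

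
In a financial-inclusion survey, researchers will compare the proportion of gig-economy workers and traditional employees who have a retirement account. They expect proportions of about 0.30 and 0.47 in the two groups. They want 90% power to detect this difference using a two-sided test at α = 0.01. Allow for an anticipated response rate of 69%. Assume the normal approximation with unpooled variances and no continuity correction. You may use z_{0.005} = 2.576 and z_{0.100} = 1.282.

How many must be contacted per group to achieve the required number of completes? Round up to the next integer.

n = (z_{α/2} + z_β)² · [p₁(1−p₁) + p₂(1−p₂)] / (p₁ − p₂)²
  = (2.576 + 1.282)² · (0.30·0.70 + 0.47·0.53) / (-0.17)²
  = (3.858)² · (0.2100 + 0.2491) / 0.0289
  = 14.8842 · 0.4591 / 0.0289
  = 236.45
Adjust for 69% response: 236.45 / 0.69 = 342.68.
Round up → n = 343 per group.

n = 343 per group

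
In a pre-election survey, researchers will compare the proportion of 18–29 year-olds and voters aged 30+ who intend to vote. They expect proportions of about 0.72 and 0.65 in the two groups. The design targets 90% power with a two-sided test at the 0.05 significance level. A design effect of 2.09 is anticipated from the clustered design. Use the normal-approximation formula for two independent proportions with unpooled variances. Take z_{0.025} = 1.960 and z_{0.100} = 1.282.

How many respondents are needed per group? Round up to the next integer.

n = 1924 per group

n = (z_{α/2} + z_β)² · [p₁(1−p₁) + p₂(1−p₂)] / (p₁ − p₂)²
  = (1.960 + 1.282)² · (0.72·0.28 + 0.65·0.35) / (0.07)²
  = (3.242)² · (0.2016 + 0.2275) / 0.0049
  = 10.5106 · 0.4291 / 0.0049
  = 920.43
Design effect: 2.09 × 920.43 = 1923.69.
Round up → n = 1924 per group.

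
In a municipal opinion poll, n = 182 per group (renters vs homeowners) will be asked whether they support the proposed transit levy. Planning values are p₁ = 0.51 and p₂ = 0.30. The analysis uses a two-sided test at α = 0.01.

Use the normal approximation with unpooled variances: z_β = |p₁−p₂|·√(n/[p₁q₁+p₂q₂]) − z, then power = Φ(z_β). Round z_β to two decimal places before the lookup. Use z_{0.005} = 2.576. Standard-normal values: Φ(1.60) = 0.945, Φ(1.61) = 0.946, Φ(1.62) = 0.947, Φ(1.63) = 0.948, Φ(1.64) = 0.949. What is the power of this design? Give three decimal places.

z_β = |p₁−p₂|·√(n/[p₁q₁+p₂q₂]) − z_{α/2}
    = 0.21 · √(182/0.4599) − 2.576
    = 0.21 · 19.8932 − 2.576
    = 4.1776 − 2.576 = 1.6016 → 1.60
Power = Φ(1.60) = 0.945.

Power ≈ 0.945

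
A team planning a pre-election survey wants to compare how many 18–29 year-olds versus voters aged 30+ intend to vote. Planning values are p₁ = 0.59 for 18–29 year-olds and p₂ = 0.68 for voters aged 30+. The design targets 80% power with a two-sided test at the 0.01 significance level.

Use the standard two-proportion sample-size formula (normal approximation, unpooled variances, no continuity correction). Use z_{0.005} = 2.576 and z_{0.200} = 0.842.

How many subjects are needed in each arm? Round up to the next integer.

n = (z_{α/2} + z_β)² · [p₁(1−p₁) + p₂(1−p₂)] / (p₁ − p₂)²
  = (2.576 + 0.842)² · (0.59·0.41 + 0.68·0.32) / (-0.09)²
  = (3.418)² · (0.2419 + 0.2176) / 0.0081
  = 11.6827 · 0.4595 / 0.0081
  = 662.74
Round up → n = 663 per group.

n = 663 per group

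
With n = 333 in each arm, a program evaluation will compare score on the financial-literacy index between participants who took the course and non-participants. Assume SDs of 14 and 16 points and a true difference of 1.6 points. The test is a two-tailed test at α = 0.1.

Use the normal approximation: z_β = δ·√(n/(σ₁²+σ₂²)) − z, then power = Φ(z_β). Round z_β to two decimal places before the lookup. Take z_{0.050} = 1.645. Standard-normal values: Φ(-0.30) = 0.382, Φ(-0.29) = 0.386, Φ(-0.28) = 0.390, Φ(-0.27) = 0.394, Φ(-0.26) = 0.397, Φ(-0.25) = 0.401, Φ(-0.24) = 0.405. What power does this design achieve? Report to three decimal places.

z_β = δ·√(n/(σ₁²+σ₂²)) − z_{α/2}
    = 1.6 · √(333/452) − 1.645
    = 1.6 · 0.85833 − 1.645
    = 1.3733 − 1.645 = -0.2717 → -0.27
Power = Φ(-0.27) = 0.394.

Power ≈ 0.394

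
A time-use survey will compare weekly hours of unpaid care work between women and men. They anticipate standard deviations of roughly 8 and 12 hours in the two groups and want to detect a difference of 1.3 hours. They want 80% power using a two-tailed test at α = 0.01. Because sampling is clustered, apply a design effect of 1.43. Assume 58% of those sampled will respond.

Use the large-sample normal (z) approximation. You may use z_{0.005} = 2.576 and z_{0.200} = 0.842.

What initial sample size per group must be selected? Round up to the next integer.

n = 3546 per group

n = (z_{α/2} + z_β)² · (σ₁² + σ₂²) / δ²
  = (2.576 + 0.842)² · (8² + 12² = 208) / 1.3²
  = 11.6827 · 208 / 1.69
  = 1437.87
Design effect: 1.43 × 1437.87 = 2056.16.
Adjust for 58% response: 2056.16 / 0.58 = 3545.10.
Round up → n = 3546 per group.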